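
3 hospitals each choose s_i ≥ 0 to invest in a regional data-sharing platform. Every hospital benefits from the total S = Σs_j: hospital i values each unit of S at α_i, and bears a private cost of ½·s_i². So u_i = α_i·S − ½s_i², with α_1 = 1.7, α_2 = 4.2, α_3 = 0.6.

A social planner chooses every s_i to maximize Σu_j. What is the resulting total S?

Planner FOC: ∂(Σu_j)/∂s_i = (Σα_j) − s_i = 0, so s_i^SO = Σα_j = 6.5 for every i; S^SO = 19.5.

19.5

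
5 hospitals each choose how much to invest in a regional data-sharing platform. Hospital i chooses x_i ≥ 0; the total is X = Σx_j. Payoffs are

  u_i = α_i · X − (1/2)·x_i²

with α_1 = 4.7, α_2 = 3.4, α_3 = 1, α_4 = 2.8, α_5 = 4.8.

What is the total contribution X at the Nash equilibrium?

Hospital i's FOC: ∂u_i/∂x_i = α_i − x_i = 0, so x_i* = α_i.
NE contributions = (4.7, 3.4, 1, 2.8, 4.8); X = 16.7.

16.7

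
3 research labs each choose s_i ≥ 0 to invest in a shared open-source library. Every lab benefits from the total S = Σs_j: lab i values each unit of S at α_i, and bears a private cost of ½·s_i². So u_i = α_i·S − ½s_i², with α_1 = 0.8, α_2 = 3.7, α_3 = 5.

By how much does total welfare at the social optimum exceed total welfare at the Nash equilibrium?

64.79

Lab i's FOC: ∂u_i/∂s_i = α_i − s_i = 0, so s_i* = α_i.
NE contributions = (0.8, 3.7, 5); S = 9.5.
W^NE = (Σα)·S − ½Σα_i² = 9.5² − ½·39.33 = 70.585.
Planner sets s_i = Σα_j = 9.5 for every i, so S^SO = 3·9.5 = 28.5.
W^SO = (Σα)·S^SO − ½·3·(Σα)² = (3/2)·9.5² = 135.375.
Deadweight loss = W^SO − W^NE = 64.79.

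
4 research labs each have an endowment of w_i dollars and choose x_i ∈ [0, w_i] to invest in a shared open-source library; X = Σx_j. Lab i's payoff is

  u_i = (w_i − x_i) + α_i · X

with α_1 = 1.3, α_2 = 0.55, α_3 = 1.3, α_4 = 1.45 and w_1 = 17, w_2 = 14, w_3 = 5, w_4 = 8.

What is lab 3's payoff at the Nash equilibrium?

39

∂u_i/∂x_i = α_i − 1, so lab i contributes w_i if α_i > 1, else 0.
α_i > 1 for i ∈ {1, 3, 4}; NE contributions (17, 0, 5, 8), X = 30.
u_3 = (5 − 5) + 1.3·30 = 39.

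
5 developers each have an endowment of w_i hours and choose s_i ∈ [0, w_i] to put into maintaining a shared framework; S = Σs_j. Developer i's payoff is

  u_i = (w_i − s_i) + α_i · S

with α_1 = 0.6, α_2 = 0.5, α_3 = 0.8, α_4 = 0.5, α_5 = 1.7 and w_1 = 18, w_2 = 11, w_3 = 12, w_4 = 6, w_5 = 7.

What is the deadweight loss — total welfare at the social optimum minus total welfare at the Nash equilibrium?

∂u_i/∂s_i = α_i − 1, so developer i contributes w_i if α_i > 1, else 0.
α_i > 1 for i ∈ {5}; NE contributions (0, 0, 0, 0, 7), S = 7.
W^NE = Σw_i − S^NE + (Σα_i)·S^NE = 54 + 3.1·7 = 75.7.
Planner: ∂(Σu_j)/∂s_i = Σα_j − 1 = 3.1 > 0, so everyone contributes w_i; S^SO = 54, W^SO = 54 + 3.1·54 = 221.4.
Deadweight loss = 145.7.

145.7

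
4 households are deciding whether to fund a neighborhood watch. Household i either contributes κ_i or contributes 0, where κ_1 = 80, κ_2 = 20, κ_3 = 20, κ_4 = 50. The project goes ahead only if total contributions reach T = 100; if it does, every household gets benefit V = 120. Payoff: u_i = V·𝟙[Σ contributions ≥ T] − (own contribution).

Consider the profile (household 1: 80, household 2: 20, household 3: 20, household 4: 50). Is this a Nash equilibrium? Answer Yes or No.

Total = 170 ≥ 100: provided.
Household 1 (pledges 80, payoff 40): dropping to 0 → total 90, payoff 0. No gain.
Household 2 (pledges 20, payoff 100): dropping to 0 → total 150, payoff 120. Profitable deviation.

No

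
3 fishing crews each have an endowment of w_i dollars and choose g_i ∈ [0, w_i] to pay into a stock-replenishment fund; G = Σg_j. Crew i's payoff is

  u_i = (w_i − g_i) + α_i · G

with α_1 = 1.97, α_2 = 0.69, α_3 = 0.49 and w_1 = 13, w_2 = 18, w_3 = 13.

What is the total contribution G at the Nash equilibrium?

13

∂u_i/∂g_i = α_i − 1, so crew i contributes w_i if α_i > 1, else 0.
α_i > 1 for i ∈ {1}; NE contributions (13, 0, 0), G = 13.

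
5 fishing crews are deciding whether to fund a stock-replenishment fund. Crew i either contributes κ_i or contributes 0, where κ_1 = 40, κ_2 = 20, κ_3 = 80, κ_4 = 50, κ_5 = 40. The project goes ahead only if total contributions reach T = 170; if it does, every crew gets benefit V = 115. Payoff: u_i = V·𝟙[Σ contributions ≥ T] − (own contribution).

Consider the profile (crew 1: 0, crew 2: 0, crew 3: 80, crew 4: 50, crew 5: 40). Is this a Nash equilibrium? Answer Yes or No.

Total = 170 ≥ 170: provided.
Crew 1 (pledges 0, payoff 115): pledging 40 → total 210, payoff 75. No gain.
Crew 2 (pledges 0, payoff 115): pledging 20 → total 190, payoff 95. No gain.
Crew 3 (pledges 80, payoff 35): dropping to 0 → total 90, payoff 0. No gain.
Crew 4 (pledges 50, payoff 65): dropping to 0 → total 120, payoff 0. No gain.
Crew 5 (pledges 40, payoff 75): dropping to 0 → total 130, payoff 0. No gain.

Yes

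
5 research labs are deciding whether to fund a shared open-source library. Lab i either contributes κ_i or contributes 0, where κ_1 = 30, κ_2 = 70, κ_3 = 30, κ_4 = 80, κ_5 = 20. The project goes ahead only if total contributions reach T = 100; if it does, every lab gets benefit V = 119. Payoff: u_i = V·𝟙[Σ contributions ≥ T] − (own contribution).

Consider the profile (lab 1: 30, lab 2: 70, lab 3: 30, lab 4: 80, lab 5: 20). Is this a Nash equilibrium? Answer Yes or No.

Total = 230 ≥ 100: provided.
Lab 1 (pledges 30, payoff 89): dropping to 0 → total 200, payoff 119. Profitable deviation.

No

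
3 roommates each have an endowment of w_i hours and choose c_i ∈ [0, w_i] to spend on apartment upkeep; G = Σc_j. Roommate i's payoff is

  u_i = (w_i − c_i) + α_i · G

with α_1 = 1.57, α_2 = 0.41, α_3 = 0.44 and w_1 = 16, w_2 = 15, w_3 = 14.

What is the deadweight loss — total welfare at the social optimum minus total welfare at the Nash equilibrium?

41.18

∂u_i/∂c_i = α_i − 1, so roommate i contributes w_i if α_i > 1, else 0.
α_i > 1 for i ∈ {1}; NE contributions (16, 0, 0), G = 16.
W^NE = Σw_i − G^NE + (Σα_i)·G^NE = 45 + 1.42·16 = 67.72.
Planner: ∂(Σu_j)/∂c_i = Σα_j − 1 = 1.42 > 0, so everyone contributes w_i; G^SO = 45, W^SO = 45 + 1.42·45 = 108.9.
Deadweight loss = 41.18.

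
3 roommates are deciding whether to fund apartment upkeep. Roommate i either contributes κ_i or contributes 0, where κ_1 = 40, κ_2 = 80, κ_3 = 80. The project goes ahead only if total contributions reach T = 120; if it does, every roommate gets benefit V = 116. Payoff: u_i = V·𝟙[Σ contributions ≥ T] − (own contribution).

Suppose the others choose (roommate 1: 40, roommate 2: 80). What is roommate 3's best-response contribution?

0

Others' total = 120 ≥ 120; contributing adds cost 80 for no extra benefit.
Best response: 0.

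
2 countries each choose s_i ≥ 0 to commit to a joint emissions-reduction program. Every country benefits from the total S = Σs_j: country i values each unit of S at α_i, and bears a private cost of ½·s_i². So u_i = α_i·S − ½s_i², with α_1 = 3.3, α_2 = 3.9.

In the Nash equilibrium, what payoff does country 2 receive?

20.475

Country i's FOC: ∂u_i/∂s_i = α_i − s_i = 0, so s_i* = α_i.
NE contributions = (3.3, 3.9); S = 7.2.
u_2 = α_2·S − ½·(s_2)² = 3.9·7.2 − ½·3.9² = 20.475.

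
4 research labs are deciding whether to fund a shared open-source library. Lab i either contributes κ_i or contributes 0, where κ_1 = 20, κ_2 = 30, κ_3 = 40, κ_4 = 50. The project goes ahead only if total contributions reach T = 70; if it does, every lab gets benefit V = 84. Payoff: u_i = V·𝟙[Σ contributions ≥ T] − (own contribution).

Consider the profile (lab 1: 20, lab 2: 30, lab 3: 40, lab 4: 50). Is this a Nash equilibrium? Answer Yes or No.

Total = 140 ≥ 70: provided.
Lab 1 (pledges 20, payoff 64): dropping to 0 → total 120, payoff 84. Profitable deviation.

No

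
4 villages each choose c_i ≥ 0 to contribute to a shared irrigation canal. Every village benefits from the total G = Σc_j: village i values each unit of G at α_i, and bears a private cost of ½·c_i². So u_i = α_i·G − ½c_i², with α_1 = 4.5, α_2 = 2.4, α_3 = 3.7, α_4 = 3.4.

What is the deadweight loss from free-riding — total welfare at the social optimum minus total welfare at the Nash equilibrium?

Village i's FOC: ∂u_i/∂c_i = α_i − c_i = 0, so c_i* = α_i.
NE contributions = (4.5, 2.4, 3.7, 3.4); G = 14.
W^NE = (Σα)·G − ½Σα_i² = 14² − ½·51.26 = 170.37.
Planner sets c_i = Σα_j = 14 for every i, so G^SO = 4·14 = 56.
W^SO = (Σα)·G^SO − ½·4·(Σα)² = (4/2)·14² = 392.
Deadweight loss = W^SO − W^NE = 221.63.

221.63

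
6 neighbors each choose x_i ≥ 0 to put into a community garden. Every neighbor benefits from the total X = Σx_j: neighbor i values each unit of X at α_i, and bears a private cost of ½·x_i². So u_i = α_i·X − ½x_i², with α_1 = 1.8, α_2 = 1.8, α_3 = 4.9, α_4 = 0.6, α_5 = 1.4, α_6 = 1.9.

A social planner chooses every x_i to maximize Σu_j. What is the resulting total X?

74.4

Planner FOC: ∂(Σu_j)/∂x_i = (Σα_j) − x_i = 0, so x_i^SO = Σα_j = 12.4 for every i; X^SO = 74.4.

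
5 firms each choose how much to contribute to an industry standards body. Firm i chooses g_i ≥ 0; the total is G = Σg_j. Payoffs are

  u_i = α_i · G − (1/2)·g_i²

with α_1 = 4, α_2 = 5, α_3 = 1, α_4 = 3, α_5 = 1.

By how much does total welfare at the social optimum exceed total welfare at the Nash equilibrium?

320

Firm i's FOC: ∂u_i/∂g_i = α_i − g_i = 0, so g_i* = α_i.
NE contributions = (4, 5, 1, 3, 1); G = 14.
W^NE = (Σα)·G − ½Σα_i² = 14² − ½·52 = 170.
Planner sets g_i = Σα_j = 14 for every i, so G^SO = 5·14 = 70.
W^SO = (Σα)·G^SO − ½·5·(Σα)² = (5/2)·14² = 490.
Deadweight loss = W^SO − W^NE = 320.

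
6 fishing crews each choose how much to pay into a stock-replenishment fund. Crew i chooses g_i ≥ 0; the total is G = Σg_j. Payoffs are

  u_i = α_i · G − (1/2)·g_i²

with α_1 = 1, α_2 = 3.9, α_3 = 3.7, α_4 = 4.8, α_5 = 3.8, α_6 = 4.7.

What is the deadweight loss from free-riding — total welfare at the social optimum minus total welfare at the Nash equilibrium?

Crew i's FOC: ∂u_i/∂g_i = α_i − g_i = 0, so g_i* = α_i.
NE contributions = (1, 3.9, 3.7, 4.8, 3.8, 4.7); G = 21.9.
W^NE = (Σα)·G − ½Σα_i² = 21.9² − ½·89.47 = 434.875.
Planner sets g_i = Σα_j = 21.9 for every i, so G^SO = 6·21.9 = 131.4.
W^SO = (Σα)·G^SO − ½·6·(Σα)² = (6/2)·21.9² = 1438.83.
Deadweight loss = W^SO − W^NE = 1003.955.

1003.955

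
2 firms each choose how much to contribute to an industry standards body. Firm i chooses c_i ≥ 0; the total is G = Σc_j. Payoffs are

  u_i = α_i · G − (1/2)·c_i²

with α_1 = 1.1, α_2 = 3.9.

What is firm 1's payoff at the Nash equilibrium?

Firm i's FOC: ∂u_i/∂c_i = α_i − c_i = 0, so c_i* = α_i.
NE contributions = (1.1, 3.9); G = 5.
u_1 = α_1·G − ½·(c_1)² = 1.1·5 − ½·1.1² = 4.895.

4.895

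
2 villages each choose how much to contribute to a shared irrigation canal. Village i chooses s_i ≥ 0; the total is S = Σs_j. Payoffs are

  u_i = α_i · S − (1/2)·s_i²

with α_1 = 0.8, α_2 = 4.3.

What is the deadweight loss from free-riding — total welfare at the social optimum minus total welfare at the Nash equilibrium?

Village i's FOC: ∂u_i/∂s_i = α_i − s_i = 0, so s_i* = α_i.
NE contributions = (0.8, 4.3); S = 5.1.
W^NE = (Σα)·S − ½Σα_i² = 5.1² − ½·19.13 = 16.445.
Planner sets s_i = Σα_j = 5.1 for every i, so S^SO = 2·5.1 = 10.2.
W^SO = (Σα)·S^SO − ½·2·(Σα)² = (2/2)·5.1² = 26.01.
Deadweight loss = W^SO − W^NE = 9.565.

9.565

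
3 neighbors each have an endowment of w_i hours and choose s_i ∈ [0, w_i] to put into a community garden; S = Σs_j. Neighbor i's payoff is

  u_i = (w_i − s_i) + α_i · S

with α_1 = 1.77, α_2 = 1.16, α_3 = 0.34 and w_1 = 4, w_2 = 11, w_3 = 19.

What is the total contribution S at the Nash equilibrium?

∂u_i/∂s_i = α_i − 1, so neighbor i contributes w_i if α_i > 1, else 0.
α_i > 1 for i ∈ {1, 2}; NE contributions (4, 11, 0), S = 15.

15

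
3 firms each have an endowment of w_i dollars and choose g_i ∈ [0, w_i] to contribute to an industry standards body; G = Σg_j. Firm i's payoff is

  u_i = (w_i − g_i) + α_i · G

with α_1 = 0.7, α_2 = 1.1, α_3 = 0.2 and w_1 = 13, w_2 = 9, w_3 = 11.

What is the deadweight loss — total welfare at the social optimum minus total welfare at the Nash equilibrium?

24

∂u_i/∂g_i = α_i − 1, so firm i contributes w_i if α_i > 1, else 0.
α_i > 1 for i ∈ {2}; NE contributions (0, 9, 0), G = 9.
W^NE = Σw_i − G^NE + (Σα_i)·G^NE = 33 + 1·9 = 42.
Planner: ∂(Σu_j)/∂g_i = Σα_j − 1 = 1 > 0, so everyone contributes w_i; G^SO = 33, W^SO = 33 + 1·33 = 66.
Deadweight loss = 24.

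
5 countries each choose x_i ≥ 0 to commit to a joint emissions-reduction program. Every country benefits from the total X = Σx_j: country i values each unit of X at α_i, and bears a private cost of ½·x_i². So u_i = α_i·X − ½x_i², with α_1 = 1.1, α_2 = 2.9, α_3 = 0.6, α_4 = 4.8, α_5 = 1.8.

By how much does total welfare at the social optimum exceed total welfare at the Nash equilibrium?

206.29

Country i's FOC: ∂u_i/∂x_i = α_i − x_i = 0, so x_i* = α_i.
NE contributions = (1.1, 2.9, 0.6, 4.8, 1.8); X = 11.2.
W^NE = (Σα)·X − ½Σα_i² = 11.2² − ½·36.26 = 107.31.
Planner sets x_i = Σα_j = 11.2 for every i, so X^SO = 5·11.2 = 56.
W^SO = (Σα)·X^SO − ½·5·(Σα)² = (5/2)·11.2² = 313.6.
Deadweight loss = W^SO − W^NE = 206.29.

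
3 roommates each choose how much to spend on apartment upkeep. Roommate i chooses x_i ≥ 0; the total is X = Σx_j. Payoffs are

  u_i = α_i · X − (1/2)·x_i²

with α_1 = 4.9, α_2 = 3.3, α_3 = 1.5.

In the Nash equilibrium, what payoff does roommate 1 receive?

Roommate i's FOC: ∂u_i/∂x_i = α_i − x_i = 0, so x_i* = α_i.
NE contributions = (4.9, 3.3, 1.5); X = 9.7.
u_1 = α_1·X − ½·(x_1)² = 4.9·9.7 − ½·4.9² = 35.525.

35.525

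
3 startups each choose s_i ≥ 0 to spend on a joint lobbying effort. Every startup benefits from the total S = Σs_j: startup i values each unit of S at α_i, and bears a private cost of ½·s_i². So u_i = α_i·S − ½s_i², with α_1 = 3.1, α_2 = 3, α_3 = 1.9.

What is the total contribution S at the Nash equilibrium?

8

Startup i's FOC: ∂u_i/∂s_i = α_i − s_i = 0, so s_i* = α_i.
NE contributions = (3.1, 3, 1.9); S = 8.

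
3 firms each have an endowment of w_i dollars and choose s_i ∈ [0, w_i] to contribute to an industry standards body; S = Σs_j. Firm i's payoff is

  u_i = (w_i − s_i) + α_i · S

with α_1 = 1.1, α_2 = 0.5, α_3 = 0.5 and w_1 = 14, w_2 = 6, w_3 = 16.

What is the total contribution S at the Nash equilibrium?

14

∂u_i/∂s_i = α_i − 1, so firm i contributes w_i if α_i > 1, else 0.
α_i > 1 for i ∈ {1}; NE contributions (14, 0, 0), S = 14.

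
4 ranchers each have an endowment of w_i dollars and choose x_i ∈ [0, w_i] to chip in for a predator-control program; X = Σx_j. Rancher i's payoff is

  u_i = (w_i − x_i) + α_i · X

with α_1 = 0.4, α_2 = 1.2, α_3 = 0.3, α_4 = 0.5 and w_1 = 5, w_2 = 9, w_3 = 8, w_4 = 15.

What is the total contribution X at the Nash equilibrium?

9

∂u_i/∂x_i = α_i − 1, so rancher i contributes w_i if α_i > 1, else 0.
α_i > 1 for i ∈ {2}; NE contributions (0, 9, 0, 0), X = 9.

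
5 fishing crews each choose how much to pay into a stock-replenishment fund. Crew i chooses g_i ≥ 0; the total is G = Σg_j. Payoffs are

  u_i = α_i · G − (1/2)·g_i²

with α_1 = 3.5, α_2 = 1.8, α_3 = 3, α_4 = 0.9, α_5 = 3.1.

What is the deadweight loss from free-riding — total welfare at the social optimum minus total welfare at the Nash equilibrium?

244.39

Crew i's FOC: ∂u_i/∂g_i = α_i − g_i = 0, so g_i* = α_i.
NE contributions = (3.5, 1.8, 3, 0.9, 3.1); G = 12.3.
W^NE = (Σα)·G − ½Σα_i² = 12.3² − ½·34.91 = 133.835.
Planner sets g_i = Σα_j = 12.3 for every i, so G^SO = 5·12.3 = 61.5.
W^SO = (Σα)·G^SO − ½·5·(Σα)² = (5/2)·12.3² = 378.225.
Deadweight loss = W^SO − W^NE = 244.39.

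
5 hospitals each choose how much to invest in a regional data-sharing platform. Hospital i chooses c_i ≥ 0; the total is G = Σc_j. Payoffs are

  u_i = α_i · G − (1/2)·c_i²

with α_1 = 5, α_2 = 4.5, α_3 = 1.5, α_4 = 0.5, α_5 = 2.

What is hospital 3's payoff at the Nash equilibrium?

Hospital i's FOC: ∂u_i/∂c_i = α_i − c_i = 0, so c_i* = α_i.
NE contributions = (5, 4.5, 1.5, 0.5, 2); G = 13.5.
u_3 = α_3·G − ½·(c_3)² = 1.5·13.5 − ½·1.5² = 19.125.

19.125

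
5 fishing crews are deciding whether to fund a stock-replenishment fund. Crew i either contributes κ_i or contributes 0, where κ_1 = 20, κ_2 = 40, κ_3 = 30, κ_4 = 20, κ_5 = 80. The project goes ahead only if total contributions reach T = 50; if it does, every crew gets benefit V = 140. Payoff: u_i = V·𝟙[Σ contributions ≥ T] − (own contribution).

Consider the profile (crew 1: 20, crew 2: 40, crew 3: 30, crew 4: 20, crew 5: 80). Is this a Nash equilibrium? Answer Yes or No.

No

Total = 190 ≥ 50: provided.
Crew 1 (pledges 20, payoff 120): dropping to 0 → total 170, payoff 140. Profitable deviation.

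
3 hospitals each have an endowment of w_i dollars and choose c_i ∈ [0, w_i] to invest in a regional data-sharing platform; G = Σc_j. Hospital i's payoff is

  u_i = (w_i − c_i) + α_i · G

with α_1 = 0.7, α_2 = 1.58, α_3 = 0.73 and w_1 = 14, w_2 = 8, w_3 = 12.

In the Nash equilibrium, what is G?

8

∂u_i/∂c_i = α_i − 1, so hospital i contributes w_i if α_i > 1, else 0.
α_i > 1 for i ∈ {2}; NE contributions (0, 8, 0), G = 8.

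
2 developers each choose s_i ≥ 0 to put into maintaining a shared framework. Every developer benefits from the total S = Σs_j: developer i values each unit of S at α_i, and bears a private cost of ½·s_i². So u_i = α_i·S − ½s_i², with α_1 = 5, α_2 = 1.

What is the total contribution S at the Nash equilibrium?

6

Developer i's FOC: ∂u_i/∂s_i = α_i − s_i = 0, so s_i* = α_i.
NE contributions = (5, 1); S = 6.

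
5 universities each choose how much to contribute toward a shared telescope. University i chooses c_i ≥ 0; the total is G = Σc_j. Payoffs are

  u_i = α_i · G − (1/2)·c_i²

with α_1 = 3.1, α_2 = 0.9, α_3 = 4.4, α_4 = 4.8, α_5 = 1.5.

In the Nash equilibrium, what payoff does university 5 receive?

20.925

University i's FOC: ∂u_i/∂c_i = α_i − c_i = 0, so c_i* = α_i.
NE contributions = (3.1, 0.9, 4.4, 4.8, 1.5); G = 14.7.
u_5 = α_5·G − ½·(c_5)² = 1.5·14.7 − ½·1.5² = 20.925.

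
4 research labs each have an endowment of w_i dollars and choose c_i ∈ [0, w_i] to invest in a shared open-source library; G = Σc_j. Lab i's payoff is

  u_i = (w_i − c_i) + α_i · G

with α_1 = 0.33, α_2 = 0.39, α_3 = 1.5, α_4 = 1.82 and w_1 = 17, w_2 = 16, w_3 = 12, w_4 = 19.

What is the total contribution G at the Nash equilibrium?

∂u_i/∂c_i = α_i − 1, so lab i contributes w_i if α_i > 1, else 0.
α_i > 1 for i ∈ {3, 4}; NE contributions (0, 0, 12, 19), G = 31.

31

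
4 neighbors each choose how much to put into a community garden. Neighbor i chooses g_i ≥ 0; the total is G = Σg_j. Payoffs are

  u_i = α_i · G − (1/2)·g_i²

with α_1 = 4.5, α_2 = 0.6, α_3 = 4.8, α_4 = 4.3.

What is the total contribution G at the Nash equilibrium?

14.2

Neighbor i's FOC: ∂u_i/∂g_i = α_i − g_i = 0, so g_i* = α_i.
NE contributions = (4.5, 0.6, 4.8, 4.3); G = 14.2.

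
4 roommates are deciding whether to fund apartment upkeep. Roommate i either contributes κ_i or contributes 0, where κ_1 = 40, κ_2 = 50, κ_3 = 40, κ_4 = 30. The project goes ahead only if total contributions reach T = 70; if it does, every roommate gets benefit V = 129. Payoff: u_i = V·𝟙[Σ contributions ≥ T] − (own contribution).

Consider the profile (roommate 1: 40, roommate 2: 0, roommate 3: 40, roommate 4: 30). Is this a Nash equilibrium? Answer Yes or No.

No

Total = 110 ≥ 70: provided.
Roommate 1 (pledges 40, payoff 89): dropping to 0 → total 70, payoff 129. Profitable deviation.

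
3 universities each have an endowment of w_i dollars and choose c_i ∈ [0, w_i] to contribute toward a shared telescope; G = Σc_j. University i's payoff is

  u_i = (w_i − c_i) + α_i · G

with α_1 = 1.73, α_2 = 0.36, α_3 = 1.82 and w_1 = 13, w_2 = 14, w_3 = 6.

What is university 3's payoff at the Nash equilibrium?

34.58

∂u_i/∂c_i = α_i − 1, so university i contributes w_i if α_i > 1, else 0.
α_i > 1 for i ∈ {1, 3}; NE contributions (13, 0, 6), G = 19.
u_3 = (6 − 6) + 1.82·19 = 34.58.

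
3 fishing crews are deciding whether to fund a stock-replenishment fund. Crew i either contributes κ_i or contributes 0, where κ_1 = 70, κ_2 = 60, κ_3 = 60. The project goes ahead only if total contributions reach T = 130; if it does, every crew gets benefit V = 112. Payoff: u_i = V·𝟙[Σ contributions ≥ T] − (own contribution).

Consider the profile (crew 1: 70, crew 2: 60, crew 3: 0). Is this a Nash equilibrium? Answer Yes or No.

Total = 130 ≥ 130: provided.
Crew 1 (pledges 70, payoff 42): dropping to 0 → total 60, payoff 0. No gain.
Crew 2 (pledges 60, payoff 52): dropping to 0 → total 70, payoff 0. No gain.
Crew 3 (pledges 0, payoff 112): pledging 60 → total 190, payoff 52. No gain.

Yes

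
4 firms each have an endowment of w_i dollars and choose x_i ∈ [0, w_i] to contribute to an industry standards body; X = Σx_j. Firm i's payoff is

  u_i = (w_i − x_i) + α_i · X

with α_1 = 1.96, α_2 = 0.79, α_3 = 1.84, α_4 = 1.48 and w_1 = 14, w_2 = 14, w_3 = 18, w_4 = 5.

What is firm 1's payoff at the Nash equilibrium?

∂u_i/∂x_i = α_i − 1, so firm i contributes w_i if α_i > 1, else 0.
α_i > 1 for i ∈ {1, 3, 4}; NE contributions (14, 0, 18, 5), X = 37.
u_1 = (14 − 14) + 1.96·37 = 72.52.

72.52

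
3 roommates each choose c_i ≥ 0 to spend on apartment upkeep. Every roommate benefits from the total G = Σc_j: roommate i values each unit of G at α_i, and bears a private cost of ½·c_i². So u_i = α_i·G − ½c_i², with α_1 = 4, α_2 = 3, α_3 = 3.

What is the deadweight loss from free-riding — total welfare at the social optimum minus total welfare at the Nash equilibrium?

67

Roommate i's FOC: ∂u_i/∂c_i = α_i − c_i = 0, so c_i* = α_i.
NE contributions = (4, 3, 3); G = 10.
W^NE = (Σα)·G − ½Σα_i² = 10² − ½·34 = 83.
Planner sets c_i = Σα_j = 10 for every i, so G^SO = 3·10 = 30.
W^SO = (Σα)·G^SO − ½·3·(Σα)² = (3/2)·10² = 150.
Deadweight loss = W^SO − W^NE = 67.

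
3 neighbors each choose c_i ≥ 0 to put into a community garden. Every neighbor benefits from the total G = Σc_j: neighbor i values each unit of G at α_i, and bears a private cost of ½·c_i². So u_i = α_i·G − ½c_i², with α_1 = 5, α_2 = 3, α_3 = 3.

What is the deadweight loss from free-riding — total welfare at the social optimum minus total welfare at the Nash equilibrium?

Neighbor i's FOC: ∂u_i/∂c_i = α_i − c_i = 0, so c_i* = α_i.
NE contributions = (5, 3, 3); G = 11.
W^NE = (Σα)·G − ½Σα_i² = 11² − ½·43 = 99.5.
Planner sets c_i = Σα_j = 11 for every i, so G^SO = 3·11 = 33.
W^SO = (Σα)·G^SO − ½·3·(Σα)² = (3/2)·11² = 181.5.
Deadweight loss = W^SO − W^NE = 82.

82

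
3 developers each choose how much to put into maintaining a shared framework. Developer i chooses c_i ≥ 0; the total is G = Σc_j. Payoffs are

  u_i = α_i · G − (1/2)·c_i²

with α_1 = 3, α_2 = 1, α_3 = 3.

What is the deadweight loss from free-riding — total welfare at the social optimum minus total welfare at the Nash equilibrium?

Developer i's FOC: ∂u_i/∂c_i = α_i − c_i = 0, so c_i* = α_i.
NE contributions = (3, 1, 3); G = 7.
W^NE = (Σα)·G − ½Σα_i² = 7² − ½·19 = 39.5.
Planner sets c_i = Σα_j = 7 for every i, so G^SO = 3·7 = 21.
W^SO = (Σα)·G^SO − ½·3·(Σα)² = (3/2)·7² = 73.5.
Deadweight loss = W^SO − W^NE = 34.

34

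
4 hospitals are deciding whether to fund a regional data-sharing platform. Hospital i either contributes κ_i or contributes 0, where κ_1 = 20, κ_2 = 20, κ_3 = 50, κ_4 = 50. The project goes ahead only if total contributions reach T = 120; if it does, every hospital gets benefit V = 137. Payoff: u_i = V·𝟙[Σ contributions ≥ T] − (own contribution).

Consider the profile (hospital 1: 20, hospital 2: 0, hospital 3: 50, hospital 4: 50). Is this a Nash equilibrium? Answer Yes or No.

Total = 120 ≥ 120: provided.
Hospital 1 (pledges 20, payoff 117): dropping to 0 → total 100, payoff 0. No gain.
Hospital 2 (pledges 0, payoff 137): pledging 20 → total 140, payoff 117. No gain.
Hospital 3 (pledges 50, payoff 87): dropping to 0 → total 70, payoff 0. No gain.
Hospital 4 (pledges 50, payoff 87): dropping to 0 → total 70, payoff 0. No gain.

Yes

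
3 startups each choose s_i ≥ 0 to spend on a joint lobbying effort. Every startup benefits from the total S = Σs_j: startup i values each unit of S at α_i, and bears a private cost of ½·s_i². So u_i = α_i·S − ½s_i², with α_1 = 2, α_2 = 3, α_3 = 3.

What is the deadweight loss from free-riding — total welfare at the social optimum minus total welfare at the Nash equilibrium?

Startup i's FOC: ∂u_i/∂s_i = α_i − s_i = 0, so s_i* = α_i.
NE contributions = (2, 3, 3); S = 8.
W^NE = (Σα)·S − ½Σα_i² = 8² − ½·22 = 53.
Planner sets s_i = Σα_j = 8 for every i, so S^SO = 3·8 = 24.
W^SO = (Σα)·S^SO − ½·3·(Σα)² = (3/2)·8² = 96.
Deadweight loss = W^SO − W^NE = 43.

43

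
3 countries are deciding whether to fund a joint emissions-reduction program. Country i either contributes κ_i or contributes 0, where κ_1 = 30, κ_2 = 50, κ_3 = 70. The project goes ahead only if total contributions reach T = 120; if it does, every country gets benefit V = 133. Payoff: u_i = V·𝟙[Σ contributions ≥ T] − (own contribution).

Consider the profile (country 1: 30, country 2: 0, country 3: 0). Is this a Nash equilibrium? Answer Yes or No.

No

Total = 30 < 120: not provided.
Country 1 (pledges 30, payoff -30): dropping to 0 → total 0, payoff 0. Profitable deviation.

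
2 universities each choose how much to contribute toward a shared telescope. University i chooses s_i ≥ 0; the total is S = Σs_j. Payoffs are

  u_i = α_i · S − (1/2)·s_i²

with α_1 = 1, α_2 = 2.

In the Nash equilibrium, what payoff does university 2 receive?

4

University i's FOC: ∂u_i/∂s_i = α_i − s_i = 0, so s_i* = α_i.
NE contributions = (1, 2); S = 3.
u_2 = α_2·S − ½·(s_2)² = 2·3 − ½·2² = 4.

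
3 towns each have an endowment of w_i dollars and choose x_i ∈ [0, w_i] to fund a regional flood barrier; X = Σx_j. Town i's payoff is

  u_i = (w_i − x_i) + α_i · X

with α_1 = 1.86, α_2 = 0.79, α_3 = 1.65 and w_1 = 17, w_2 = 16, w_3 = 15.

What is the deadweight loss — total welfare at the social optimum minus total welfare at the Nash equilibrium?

52.8

∂u_i/∂x_i = α_i − 1, so town i contributes w_i if α_i > 1, else 0.
α_i > 1 for i ∈ {1, 3}; NE contributions (17, 0, 15), X = 32.
W^NE = Σw_i − X^NE + (Σα_i)·X^NE = 48 + 3.3·32 = 153.6.
Planner: ∂(Σu_j)/∂x_i = Σα_j − 1 = 3.3 > 0, so everyone contributes w_i; X^SO = 48, W^SO = 48 + 3.3·48 = 206.4.
Deadweight loss = 52.8.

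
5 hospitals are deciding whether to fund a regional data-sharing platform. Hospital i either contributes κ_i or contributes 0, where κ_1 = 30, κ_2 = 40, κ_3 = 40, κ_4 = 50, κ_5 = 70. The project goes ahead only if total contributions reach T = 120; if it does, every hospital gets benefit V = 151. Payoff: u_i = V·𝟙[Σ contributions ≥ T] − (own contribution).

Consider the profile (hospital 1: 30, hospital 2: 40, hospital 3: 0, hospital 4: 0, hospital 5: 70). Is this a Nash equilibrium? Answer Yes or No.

Total = 140 ≥ 120: provided.
Hospital 1 (pledges 30, payoff 121): dropping to 0 → total 110, payoff 0. No gain.
Hospital 2 (pledges 40, payoff 111): dropping to 0 → total 100, payoff 0. No gain.
Hospital 3 (pledges 0, payoff 151): pledging 40 → total 180, payoff 111. No gain.
Hospital 4 (pledges 0, payoff 151): pledging 50 → total 190, payoff 101. No gain.
Hospital 5 (pledges 70, payoff 81): dropping to 0 → total 70, payoff 0. No gain.

Yes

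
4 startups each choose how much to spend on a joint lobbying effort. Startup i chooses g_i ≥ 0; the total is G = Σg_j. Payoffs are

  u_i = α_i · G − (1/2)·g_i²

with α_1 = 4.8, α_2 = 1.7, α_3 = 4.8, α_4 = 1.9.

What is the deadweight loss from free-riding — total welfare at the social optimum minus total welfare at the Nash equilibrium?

200.53

Startup i's FOC: ∂u_i/∂g_i = α_i − g_i = 0, so g_i* = α_i.
NE contributions = (4.8, 1.7, 4.8, 1.9); G = 13.2.
W^NE = (Σα)·G − ½Σα_i² = 13.2² − ½·52.58 = 147.95.
Planner sets g_i = Σα_j = 13.2 for every i, so G^SO = 4·13.2 = 52.8.
W^SO = (Σα)·G^SO − ½·4·(Σα)² = (4/2)·13.2² = 348.48.
Deadweight loss = W^SO − W^NE = 200.53.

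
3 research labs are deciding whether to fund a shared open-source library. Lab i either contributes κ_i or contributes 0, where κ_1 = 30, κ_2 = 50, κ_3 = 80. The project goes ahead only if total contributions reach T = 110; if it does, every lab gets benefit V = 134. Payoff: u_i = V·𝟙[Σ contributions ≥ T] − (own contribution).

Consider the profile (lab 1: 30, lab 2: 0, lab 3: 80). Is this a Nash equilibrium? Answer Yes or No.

Yes

Total = 110 ≥ 110: provided.
Lab 1 (pledges 30, payoff 104): dropping to 0 → total 80, payoff 0. No gain.
Lab 2 (pledges 0, payoff 134): pledging 50 → total 160, payoff 84. No gain.
Lab 3 (pledges 80, payoff 54): dropping to 0 → total 30, payoff 0. No gain.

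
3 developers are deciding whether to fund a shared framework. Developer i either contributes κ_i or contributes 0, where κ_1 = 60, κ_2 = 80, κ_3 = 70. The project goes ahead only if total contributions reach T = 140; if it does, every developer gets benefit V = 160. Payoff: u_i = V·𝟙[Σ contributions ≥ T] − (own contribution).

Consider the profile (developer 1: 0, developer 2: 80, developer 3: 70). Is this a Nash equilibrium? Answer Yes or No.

Total = 150 ≥ 140: provided.
Developer 1 (pledges 0, payoff 160): pledging 60 → total 210, payoff 100. No gain.
Developer 2 (pledges 80, payoff 80): dropping to 0 → total 70, payoff 0. No gain.
Developer 3 (pledges 70, payoff 90): dropping to 0 → total 80, payoff 0. No gain.

Yes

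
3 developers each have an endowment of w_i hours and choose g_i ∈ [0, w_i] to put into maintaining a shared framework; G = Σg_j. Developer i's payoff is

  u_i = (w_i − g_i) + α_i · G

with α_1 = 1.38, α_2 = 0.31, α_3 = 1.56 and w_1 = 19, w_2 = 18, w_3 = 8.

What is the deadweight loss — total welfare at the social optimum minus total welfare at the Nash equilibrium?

∂u_i/∂g_i = α_i − 1, so developer i contributes w_i if α_i > 1, else 0.
α_i > 1 for i ∈ {1, 3}; NE contributions (19, 0, 8), G = 27.
W^NE = Σw_i − G^NE + (Σα_i)·G^NE = 45 + 2.25·27 = 105.75.
Planner: ∂(Σu_j)/∂g_i = Σα_j − 1 = 2.25 > 0, so everyone contributes w_i; G^SO = 45, W^SO = 45 + 2.25·45 = 146.25.
Deadweight loss = 40.5.

40.5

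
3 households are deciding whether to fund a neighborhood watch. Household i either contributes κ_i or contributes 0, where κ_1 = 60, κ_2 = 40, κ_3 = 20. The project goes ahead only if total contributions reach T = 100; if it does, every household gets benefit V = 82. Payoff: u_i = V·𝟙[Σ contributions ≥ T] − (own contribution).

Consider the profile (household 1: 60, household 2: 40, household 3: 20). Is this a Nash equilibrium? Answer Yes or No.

No

Total = 120 ≥ 100: provided.
Household 1 (pledges 60, payoff 22): dropping to 0 → total 60, payoff 0. No gain.
Household 2 (pledges 40, payoff 42): dropping to 0 → total 80, payoff 0. No gain.
Household 3 (pledges 20, payoff 62): dropping to 0 → total 100, payoff 82. Profitable deviation.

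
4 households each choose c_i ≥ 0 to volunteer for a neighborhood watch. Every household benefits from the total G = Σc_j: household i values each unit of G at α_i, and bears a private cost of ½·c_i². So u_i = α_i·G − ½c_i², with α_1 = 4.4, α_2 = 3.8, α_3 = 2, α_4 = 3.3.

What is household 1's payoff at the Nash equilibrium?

49.72

Household i's FOC: ∂u_i/∂c_i = α_i − c_i = 0, so c_i* = α_i.
NE contributions = (4.4, 3.8, 2, 3.3); G = 13.5.
u_1 = α_1·G − ½·(c_1)² = 4.4·13.5 − ½·4.4² = 49.72.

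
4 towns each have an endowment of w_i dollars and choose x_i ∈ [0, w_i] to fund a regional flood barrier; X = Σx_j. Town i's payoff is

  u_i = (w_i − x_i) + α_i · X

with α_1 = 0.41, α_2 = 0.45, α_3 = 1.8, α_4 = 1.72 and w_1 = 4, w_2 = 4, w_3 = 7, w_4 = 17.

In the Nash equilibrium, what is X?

24

∂u_i/∂x_i = α_i − 1, so town i contributes w_i if α_i > 1, else 0.
α_i > 1 for i ∈ {3, 4}; NE contributions (0, 0, 7, 17), X = 24.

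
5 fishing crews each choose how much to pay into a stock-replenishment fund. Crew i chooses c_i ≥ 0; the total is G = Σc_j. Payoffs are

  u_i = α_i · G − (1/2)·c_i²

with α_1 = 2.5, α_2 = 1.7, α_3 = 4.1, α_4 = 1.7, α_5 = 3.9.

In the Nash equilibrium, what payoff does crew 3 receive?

Crew i's FOC: ∂u_i/∂c_i = α_i − c_i = 0, so c_i* = α_i.
NE contributions = (2.5, 1.7, 4.1, 1.7, 3.9); G = 13.9.
u_3 = α_3·G − ½·(c_3)² = 4.1·13.9 − ½·4.1² = 48.585.

48.585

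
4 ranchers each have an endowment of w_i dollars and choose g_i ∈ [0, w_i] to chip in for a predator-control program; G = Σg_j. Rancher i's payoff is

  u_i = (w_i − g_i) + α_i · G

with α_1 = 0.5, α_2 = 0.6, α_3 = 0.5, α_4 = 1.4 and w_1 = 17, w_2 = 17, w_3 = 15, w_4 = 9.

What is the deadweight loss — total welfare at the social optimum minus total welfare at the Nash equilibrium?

98

∂u_i/∂g_i = α_i − 1, so rancher i contributes w_i if α_i > 1, else 0.
α_i > 1 for i ∈ {4}; NE contributions (0, 0, 0, 9), G = 9.
W^NE = Σw_i − G^NE + (Σα_i)·G^NE = 58 + 2·9 = 76.
Planner: ∂(Σu_j)/∂g_i = Σα_j − 1 = 2 > 0, so everyone contributes w_i; G^SO = 58, W^SO = 58 + 2·58 = 174.
Deadweight loss = 98.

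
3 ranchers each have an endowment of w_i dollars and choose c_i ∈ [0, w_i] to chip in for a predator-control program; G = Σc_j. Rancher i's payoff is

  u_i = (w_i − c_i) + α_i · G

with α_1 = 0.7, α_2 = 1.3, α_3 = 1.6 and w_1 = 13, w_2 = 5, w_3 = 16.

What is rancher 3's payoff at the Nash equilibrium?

33.6

∂u_i/∂c_i = α_i − 1, so rancher i contributes w_i if α_i > 1, else 0.
α_i > 1 for i ∈ {2, 3}; NE contributions (0, 5, 16), G = 21.
u_3 = (16 − 16) + 1.6·21 = 33.6.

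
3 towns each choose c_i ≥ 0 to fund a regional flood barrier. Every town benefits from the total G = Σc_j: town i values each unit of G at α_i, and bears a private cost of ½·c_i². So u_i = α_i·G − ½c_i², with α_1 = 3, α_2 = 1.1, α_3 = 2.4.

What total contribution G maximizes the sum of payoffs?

19.5

Planner FOC: ∂(Σu_j)/∂c_i = (Σα_j) − c_i = 0, so c_i^SO = Σα_j = 6.5 for every i; G^SO = 19.5.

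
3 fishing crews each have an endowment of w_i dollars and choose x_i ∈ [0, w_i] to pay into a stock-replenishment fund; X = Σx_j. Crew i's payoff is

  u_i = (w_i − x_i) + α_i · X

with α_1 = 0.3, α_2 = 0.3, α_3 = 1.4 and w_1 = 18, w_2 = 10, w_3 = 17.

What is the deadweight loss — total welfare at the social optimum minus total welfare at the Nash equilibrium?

28

∂u_i/∂x_i = α_i − 1, so crew i contributes w_i if α_i > 1, else 0.
α_i > 1 for i ∈ {3}; NE contributions (0, 0, 17), X = 17.
W^NE = Σw_i − X^NE + (Σα_i)·X^NE = 45 + 1·17 = 62.
Planner: ∂(Σu_j)/∂x_i = Σα_j − 1 = 1 > 0, so everyone contributes w_i; X^SO = 45, W^SO = 45 + 1·45 = 90.
Deadweight loss = 28.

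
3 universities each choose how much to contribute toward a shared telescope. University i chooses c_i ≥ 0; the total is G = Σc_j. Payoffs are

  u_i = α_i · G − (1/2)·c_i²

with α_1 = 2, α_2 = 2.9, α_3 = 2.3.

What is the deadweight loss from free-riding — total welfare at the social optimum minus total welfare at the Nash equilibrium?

University i's FOC: ∂u_i/∂c_i = α_i − c_i = 0, so c_i* = α_i.
NE contributions = (2, 2.9, 2.3); G = 7.2.
W^NE = (Σα)·G − ½Σα_i² = 7.2² − ½·17.7 = 42.99.
Planner sets c_i = Σα_j = 7.2 for every i, so G^SO = 3·7.2 = 21.6.
W^SO = (Σα)·G^SO − ½·3·(Σα)² = (3/2)·7.2² = 77.76.
Deadweight loss = W^SO − W^NE = 34.77.

34.77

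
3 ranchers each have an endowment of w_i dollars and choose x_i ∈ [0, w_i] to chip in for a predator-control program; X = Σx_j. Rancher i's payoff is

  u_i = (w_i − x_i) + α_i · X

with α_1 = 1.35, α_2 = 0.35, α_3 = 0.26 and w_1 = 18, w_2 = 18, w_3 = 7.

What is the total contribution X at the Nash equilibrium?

∂u_i/∂x_i = α_i − 1, so rancher i contributes w_i if α_i > 1, else 0.
α_i > 1 for i ∈ {1}; NE contributions (18, 0, 0), X = 18.

18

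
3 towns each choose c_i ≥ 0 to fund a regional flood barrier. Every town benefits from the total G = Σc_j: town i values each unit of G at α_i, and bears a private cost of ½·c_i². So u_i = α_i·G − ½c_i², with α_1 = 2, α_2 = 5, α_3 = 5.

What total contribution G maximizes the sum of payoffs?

Planner FOC: ∂(Σu_j)/∂c_i = (Σα_j) − c_i = 0, so c_i^SO = Σα_j = 12 for every i; G^SO = 36.

36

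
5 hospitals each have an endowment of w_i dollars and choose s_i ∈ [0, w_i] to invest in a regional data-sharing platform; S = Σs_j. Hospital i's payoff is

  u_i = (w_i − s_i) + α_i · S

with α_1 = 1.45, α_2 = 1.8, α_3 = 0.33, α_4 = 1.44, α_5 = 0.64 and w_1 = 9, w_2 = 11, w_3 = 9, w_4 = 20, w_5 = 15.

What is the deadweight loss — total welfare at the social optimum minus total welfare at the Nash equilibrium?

∂u_i/∂s_i = α_i − 1, so hospital i contributes w_i if α_i > 1, else 0.
α_i > 1 for i ∈ {1, 2, 4}; NE contributions (9, 11, 0, 20, 0), S = 40.
W^NE = Σw_i − S^NE + (Σα_i)·S^NE = 64 + 4.66·40 = 250.4.
Planner: ∂(Σu_j)/∂s_i = Σα_j − 1 = 4.66 > 0, so everyone contributes w_i; S^SO = 64, W^SO = 64 + 4.66·64 = 362.24.
Deadweight loss = 111.84.

111.84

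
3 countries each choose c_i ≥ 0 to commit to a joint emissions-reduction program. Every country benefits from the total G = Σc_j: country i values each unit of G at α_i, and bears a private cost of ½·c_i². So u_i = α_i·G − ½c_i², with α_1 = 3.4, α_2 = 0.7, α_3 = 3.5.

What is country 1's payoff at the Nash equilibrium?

20.06

Country i's FOC: ∂u_i/∂c_i = α_i − c_i = 0, so c_i* = α_i.
NE contributions = (3.4, 0.7, 3.5); G = 7.6.
u_1 = α_1·G − ½·(c_1)² = 3.4·7.6 − ½·3.4² = 20.06.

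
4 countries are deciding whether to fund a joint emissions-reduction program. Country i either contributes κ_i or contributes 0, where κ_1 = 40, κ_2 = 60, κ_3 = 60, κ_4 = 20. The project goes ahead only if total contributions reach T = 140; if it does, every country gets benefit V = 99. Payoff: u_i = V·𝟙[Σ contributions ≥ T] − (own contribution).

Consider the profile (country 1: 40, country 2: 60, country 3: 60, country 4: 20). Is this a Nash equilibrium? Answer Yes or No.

Total = 180 ≥ 140: provided.
Country 1 (pledges 40, payoff 59): dropping to 0 → total 140, payoff 99. Profitable deviation.

No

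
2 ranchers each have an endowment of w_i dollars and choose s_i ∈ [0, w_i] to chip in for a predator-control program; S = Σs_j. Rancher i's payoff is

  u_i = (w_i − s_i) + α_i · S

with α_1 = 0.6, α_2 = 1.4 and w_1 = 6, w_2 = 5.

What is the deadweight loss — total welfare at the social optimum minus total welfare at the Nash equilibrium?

6

∂u_i/∂s_i = α_i − 1, so rancher i contributes w_i if α_i > 1, else 0.
α_i > 1 for i ∈ {2}; NE contributions (0, 5), S = 5.
W^NE = Σw_i − S^NE + (Σα_i)·S^NE = 11 + 1·5 = 16.
Planner: ∂(Σu_j)/∂s_i = Σα_j − 1 = 1 > 0, so everyone contributes w_i; S^SO = 11, W^SO = 11 + 1·11 = 22.
Deadweight loss = 6.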